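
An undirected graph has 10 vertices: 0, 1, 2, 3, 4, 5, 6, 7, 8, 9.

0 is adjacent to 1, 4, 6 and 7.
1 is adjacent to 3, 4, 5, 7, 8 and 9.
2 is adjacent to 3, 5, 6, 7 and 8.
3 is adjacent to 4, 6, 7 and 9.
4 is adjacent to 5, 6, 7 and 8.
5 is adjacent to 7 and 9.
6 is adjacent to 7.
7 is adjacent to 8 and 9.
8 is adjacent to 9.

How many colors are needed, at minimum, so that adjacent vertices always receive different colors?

4

3, 4, 6, 7 form a clique, so at least 4 colors are needed.
4 colors suffice: color a → {7}; color b → {2, 4, 9}; color c → {1, 6}; color d → {0, 3, 5, 8}. Every edge joins two different colors.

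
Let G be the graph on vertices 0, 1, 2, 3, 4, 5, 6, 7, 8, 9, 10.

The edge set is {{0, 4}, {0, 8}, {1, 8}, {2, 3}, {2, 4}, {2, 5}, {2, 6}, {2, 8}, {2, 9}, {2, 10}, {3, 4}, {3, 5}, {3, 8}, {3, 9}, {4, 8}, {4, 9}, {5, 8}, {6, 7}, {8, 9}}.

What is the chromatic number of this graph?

2, 3, 4, 8, 9 are mutually adjacent (a clique of size 5), so at least 5 colors are needed.
5 colors suffice: 0=red, 1=red, 2=red, 3=yellow, 4=green, 5=green, 6=blue, 7=red, 8=blue, 9=purple, 10=blue. Every edge joins two different colors.

5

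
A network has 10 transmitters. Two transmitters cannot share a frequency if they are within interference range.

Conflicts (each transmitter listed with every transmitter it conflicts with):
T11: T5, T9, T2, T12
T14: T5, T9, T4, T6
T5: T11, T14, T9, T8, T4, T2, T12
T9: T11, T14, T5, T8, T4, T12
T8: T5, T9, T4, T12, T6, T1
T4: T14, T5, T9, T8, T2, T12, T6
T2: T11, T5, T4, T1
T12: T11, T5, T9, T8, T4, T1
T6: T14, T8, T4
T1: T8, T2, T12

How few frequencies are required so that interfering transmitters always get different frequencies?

5

T5, T9, T8, T4, T12 are mutually in conflict, so at least 5 frequencies are needed.
5 frequencies suffice: frequency 1 → {T5, T6, T1}; frequency 2 → {T11, T4}; frequency 3 → {T9, T2}; frequency 4 → {T14, T8}; frequency 5 → {T12}. No two conflicting transmitters share a frequency.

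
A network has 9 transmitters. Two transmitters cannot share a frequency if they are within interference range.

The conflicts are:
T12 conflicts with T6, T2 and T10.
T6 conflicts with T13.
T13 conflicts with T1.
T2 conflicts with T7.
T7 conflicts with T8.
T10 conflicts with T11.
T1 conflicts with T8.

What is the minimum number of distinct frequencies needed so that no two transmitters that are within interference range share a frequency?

The cycle T13-T6-T12-T2-T7-T8-T1-T13 has odd length 7, so it cannot be 2-colored; at least 3 frequencies are needed.
3 frequencies suffice: frequency 1 → {T12, T7, T1, T11}; frequency 2 → {T13, T2, T10, T8}; frequency 3 → {T6}. No two conflicting transmitters share a frequency.

3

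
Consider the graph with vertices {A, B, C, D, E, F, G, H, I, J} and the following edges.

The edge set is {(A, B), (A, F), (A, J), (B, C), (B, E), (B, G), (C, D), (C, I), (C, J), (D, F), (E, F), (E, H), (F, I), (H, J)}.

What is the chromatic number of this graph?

3

The cycle H-E-F-A-J-H has odd length 5, so it cannot be 2-colored; at least 3 colors are needed.
3 colors suffice: color 1 → {C, F, G, H}; color 2 → {B, D, I, J}; color 3 → {A, E}. No two adjacent vertices share a color.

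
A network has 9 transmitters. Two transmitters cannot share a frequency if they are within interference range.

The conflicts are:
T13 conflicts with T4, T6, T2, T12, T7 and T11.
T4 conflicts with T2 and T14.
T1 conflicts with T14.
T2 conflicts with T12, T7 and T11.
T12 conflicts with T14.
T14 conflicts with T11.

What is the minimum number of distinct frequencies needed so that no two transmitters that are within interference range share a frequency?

3

T13, T2, T7 all conflict with each other, so at least 3 frequencies are needed.
3 frequencies suffice: frequency 1 → {T13, T14}; frequency 2 → {T1, T6, T2}; frequency 3 → {T4, T12, T7, T11}. Every pair that conflicts lands in different frequencies.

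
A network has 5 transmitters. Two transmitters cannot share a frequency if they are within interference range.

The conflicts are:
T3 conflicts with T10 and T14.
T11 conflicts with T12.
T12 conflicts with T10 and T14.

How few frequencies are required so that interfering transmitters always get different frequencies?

T11 and T12 conflict, so at least 2 frequencies are needed.
2 frequencies suffice: frequency 1 → {T3, T12}; frequency 2 → {T11, T10, T14}. Each listed conflict is separated.

2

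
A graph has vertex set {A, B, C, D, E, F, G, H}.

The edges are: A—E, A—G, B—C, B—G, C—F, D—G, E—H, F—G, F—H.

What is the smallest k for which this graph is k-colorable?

3

The cycle E-A-G-F-H-E has odd length 5, so it cannot be 2-colored; at least 3 colors are needed.
3 colors suffice: color 1 → {C, G, H}; color 2 → {A, B, D, F}; color 3 → {E}. Every edge joins two different colors.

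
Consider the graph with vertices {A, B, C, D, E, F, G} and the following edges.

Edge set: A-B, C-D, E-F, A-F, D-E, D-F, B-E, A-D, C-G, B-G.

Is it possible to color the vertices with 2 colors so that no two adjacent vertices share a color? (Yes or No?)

A, D, F are mutually adjacent, so at least 3 colors are needed.
So 2 colors are not enough.

No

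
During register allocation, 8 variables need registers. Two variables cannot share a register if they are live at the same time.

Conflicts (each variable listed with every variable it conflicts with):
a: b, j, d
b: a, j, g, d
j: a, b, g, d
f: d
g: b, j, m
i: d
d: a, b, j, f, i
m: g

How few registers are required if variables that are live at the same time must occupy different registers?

4

a, b, j, d all conflict with each other, so at least 4 registers are needed.
4 registers suffice: register 1 → {g, d}; register 2 → {b, f, i, m}; register 3 → {j}; register 4 → {a}. Each listed conflict is separated.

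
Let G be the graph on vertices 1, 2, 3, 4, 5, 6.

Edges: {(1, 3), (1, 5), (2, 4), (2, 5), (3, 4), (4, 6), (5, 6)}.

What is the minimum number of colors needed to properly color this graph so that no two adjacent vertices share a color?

3

The cycle 1-3-4-2-5-1 has odd length 5, so it cannot be 2-colored; at least 3 colors are needed.
A valid assignment using 3 colors: 1=green, 2=blue, 3=blue, 4=red, 5=red, 6=blue. No two adjacent vertices share a color.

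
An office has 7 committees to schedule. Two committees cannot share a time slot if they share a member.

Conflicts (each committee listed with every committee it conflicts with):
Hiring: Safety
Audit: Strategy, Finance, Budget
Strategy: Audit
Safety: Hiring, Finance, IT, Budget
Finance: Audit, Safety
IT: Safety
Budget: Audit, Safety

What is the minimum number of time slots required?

Audit and Strategy conflict, so at least 2 time slots are needed.
Using 2 time slots: Hiring=2, Audit=1, Strategy=2, Safety=1, Finance=2, IT=2, Budget=2. No two conflicting committees share a time slot.

2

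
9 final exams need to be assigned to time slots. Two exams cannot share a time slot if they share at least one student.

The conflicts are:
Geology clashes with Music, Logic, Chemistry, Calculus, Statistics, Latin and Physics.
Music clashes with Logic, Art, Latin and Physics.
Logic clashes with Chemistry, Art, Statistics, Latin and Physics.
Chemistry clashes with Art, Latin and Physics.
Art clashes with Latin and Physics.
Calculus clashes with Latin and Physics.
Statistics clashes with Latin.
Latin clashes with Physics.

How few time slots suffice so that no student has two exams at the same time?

Music, Logic, Art, Latin, Physics all conflict with each other, so at least 5 time slots are needed.
Using 5 time slots: Geology=4, Music=5, Logic=3, Chemistry=5, Art=4, Calculus=3, Statistics=2, Latin=1, Physics=2. No two conflicting exams share a time slot.

5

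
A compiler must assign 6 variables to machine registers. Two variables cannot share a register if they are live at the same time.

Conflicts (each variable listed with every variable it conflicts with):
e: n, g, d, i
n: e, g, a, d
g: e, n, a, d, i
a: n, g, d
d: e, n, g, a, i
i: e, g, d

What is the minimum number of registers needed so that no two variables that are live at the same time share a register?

e, g, d, i are mutually in conflict, so at least 4 registers are needed.
4 registers suffice: register 1 → {g}; register 2 → {d}; register 3 → {n, i}; register 4 → {e, a}. No two conflicting variables share a register.

4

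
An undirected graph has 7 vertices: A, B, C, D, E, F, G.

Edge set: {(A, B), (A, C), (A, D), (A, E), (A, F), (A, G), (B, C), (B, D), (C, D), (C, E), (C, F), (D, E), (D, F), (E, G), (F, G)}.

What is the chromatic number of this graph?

A, B, C, D form a clique, so at least 4 colors are needed.
4 colors suffice: color red → {A}; color blue → {D, G}; color green → {C}; color yellow → {B, E, F}. Each edge has distinct colors on its endpoints.

4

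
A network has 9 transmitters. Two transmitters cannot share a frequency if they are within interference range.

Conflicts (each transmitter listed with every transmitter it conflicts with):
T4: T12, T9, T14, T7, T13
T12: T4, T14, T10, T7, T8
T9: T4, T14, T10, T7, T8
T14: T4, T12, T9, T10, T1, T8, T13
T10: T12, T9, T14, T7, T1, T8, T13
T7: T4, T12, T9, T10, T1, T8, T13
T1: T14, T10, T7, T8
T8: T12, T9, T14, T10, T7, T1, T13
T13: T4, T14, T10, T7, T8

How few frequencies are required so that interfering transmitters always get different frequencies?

4

T9, T10, T7, T8 are mutually in conflict, so at least 4 frequencies are needed.
Using 4 frequencies: T4=2, T12=4, T9=4, T14=1, T10=2, T7=1, T1=4, T8=3, T13=4. Each listed conflict is separated.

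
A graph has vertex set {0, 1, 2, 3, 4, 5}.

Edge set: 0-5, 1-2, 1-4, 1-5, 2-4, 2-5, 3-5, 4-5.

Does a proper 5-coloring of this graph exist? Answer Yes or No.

The chromatic number is 4. 1, 2, 4, 5 form a clique, so at least 4 colors are needed.
4 colors suffice: color a → {5}; color b → {0, 3, 4}; color c → {1}; color d → {2}.
Since 5 ≥ 4, a proper 5-coloring certainly exists.

Yes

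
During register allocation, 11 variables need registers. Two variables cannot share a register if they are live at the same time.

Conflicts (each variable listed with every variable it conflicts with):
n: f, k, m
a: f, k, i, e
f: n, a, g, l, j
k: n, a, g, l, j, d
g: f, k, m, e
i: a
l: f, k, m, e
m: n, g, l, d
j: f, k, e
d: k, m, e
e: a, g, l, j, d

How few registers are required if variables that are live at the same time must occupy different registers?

n and f conflict, so at least 2 registers are needed.
A valid assignment using 2 registers: n=2, a=2, f=1, k=1, g=2, i=1, l=2, m=1, j=2, d=2, e=1. Every pair that conflicts lands in different registers.

2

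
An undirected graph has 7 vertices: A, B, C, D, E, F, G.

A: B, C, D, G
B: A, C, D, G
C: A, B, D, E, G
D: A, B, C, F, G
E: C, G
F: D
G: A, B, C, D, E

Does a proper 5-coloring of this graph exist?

The chromatic number is 5. A, B, C, D, G form a clique, so at least 5 colors are needed.
5 colors suffice: color 1 → {D, E}; color 2 → {C, F}; color 3 → {G}; color 4 → {A}; color 5 → {B}.
That is already a proper 5-coloring.

Yes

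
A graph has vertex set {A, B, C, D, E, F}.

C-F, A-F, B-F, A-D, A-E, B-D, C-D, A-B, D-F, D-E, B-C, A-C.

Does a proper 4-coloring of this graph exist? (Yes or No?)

A, B, C, D, F are pairwise adjacent (a clique of size 5), so at least 5 colors are needed.
So 4 colors are not enough.

No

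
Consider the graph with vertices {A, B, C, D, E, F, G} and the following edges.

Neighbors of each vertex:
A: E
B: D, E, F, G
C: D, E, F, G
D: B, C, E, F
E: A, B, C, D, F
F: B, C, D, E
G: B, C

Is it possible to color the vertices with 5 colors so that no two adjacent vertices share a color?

Yes

The chromatic number is 4. C, D, E, F form a clique, so at least 4 colors are needed.
One proper 4-coloring: A=2, B=2, C=2, D=4, E=1, F=3, G=1.
Since 5 ≥ 4, a proper 5-coloring certainly exists.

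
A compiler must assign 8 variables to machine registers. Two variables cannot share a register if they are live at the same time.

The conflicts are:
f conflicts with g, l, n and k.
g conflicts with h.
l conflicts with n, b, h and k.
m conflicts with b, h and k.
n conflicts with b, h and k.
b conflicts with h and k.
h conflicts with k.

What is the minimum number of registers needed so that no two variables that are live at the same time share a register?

5

l, n, b, h, k are mutually in conflict, so at least 5 registers are needed.
5 registers suffice: register 1 → {f, h}; register 2 → {g, k}; register 3 → {b}; register 4 → {l, m}; register 5 → {n}. Every pair that conflicts lands in different registers.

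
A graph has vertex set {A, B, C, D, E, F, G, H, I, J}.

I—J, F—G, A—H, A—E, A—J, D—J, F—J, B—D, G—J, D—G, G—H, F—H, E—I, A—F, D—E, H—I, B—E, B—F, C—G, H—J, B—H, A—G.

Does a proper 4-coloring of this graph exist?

No

A, F, G, H, J form a clique, so at least 5 colors are needed.
So 4 colors are not enough.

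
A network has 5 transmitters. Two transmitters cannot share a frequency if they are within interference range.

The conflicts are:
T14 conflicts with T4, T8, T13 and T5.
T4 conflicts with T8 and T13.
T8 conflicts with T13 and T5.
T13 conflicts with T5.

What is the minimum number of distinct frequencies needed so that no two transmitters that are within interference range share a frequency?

4

T14, T4, T8, T13 all conflict with each other, so at least 4 frequencies are needed.
4 frequencies suffice: frequency 1 → {T8}; frequency 2 → {T13}; frequency 3 → {T14}; frequency 4 → {T4, T5}. Every pair that conflicts lands in different frequencies.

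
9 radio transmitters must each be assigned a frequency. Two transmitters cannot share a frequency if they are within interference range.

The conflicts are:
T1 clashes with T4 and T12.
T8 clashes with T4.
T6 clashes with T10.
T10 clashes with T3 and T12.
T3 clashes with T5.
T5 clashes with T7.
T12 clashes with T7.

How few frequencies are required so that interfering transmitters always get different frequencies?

The cycle T3-T5-T7-T12-T10-T3 has odd length 5, so it cannot be 2-colored; at least 3 frequencies are needed.
3 frequencies suffice: T1=1, T8=1, T4=2, T6=2, T10=1, T3=2, T5=3, T12=2, T7=1. Every pair that conflicts lands in different frequencies.

3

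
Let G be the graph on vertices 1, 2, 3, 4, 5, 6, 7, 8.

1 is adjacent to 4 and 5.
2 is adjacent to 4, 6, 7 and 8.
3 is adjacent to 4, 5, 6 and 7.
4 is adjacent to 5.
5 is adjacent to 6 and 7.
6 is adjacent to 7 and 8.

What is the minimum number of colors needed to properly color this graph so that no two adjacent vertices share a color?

3, 5, 6, 7 form a clique, so at least 4 colors are needed.
4 colors suffice: color red → {4, 6}; color blue → {2, 5}; color green → {1, 7, 8}; color yellow → {3}. Every edge joins two different colors.

4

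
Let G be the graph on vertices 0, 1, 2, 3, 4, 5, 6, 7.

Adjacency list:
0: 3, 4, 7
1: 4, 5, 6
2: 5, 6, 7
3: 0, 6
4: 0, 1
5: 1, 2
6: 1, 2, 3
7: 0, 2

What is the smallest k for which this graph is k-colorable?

The cycle 1-6-3-0-4-1 has odd length 5, so it cannot be 2-colored; at least 3 colors are needed.
3 colors suffice: color red → {0, 5, 6}; color blue → {1, 2, 3}; color green → {4, 7}. Every edge joins two different colors.

3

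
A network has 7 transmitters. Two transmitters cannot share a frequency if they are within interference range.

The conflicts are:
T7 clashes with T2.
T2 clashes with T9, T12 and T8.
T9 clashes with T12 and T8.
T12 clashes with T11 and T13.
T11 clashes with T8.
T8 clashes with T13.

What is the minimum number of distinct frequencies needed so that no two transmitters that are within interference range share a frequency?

T2, T9, T8 pairwise conflict, so at least 3 frequencies are needed.
3 frequencies suffice: frequency 1 → {T7, T12, T8}; frequency 2 → {T2, T11, T13}; frequency 3 → {T9}. Every pair that conflicts lands in different frequencies.

3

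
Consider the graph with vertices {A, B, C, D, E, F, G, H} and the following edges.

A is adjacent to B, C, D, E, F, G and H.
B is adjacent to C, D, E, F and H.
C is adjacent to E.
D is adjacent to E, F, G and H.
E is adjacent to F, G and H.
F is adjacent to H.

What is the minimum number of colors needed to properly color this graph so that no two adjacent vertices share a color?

6

A, B, D, E, F, H are pairwise adjacent (a clique of size 6), so at least 6 colors are needed.
6 colors suffice: color 1 → {A}; color 2 → {E}; color 3 → {C, D}; color 4 → {B, G}; color 5 → {H}; color 6 → {F}. Each edge has distinct colors on its endpoints.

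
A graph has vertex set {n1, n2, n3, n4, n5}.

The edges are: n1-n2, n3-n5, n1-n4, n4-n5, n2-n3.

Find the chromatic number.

The cycle n5-n4-n1-n2-n3-n5 has odd length 5, so it cannot be 2-colored; at least 3 colors are needed.
3 colors suffice: color red → {n1, n3}; color blue → {n2, n4}; color green → {n5}. Each edge has distinct colors on its endpoints.

3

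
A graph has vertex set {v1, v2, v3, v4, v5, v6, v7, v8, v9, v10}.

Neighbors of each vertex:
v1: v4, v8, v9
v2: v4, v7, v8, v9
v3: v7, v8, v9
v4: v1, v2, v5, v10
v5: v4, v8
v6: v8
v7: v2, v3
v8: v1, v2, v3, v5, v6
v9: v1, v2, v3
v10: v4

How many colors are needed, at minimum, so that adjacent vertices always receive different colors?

2

v3 and v7 are adjacent, so at least 2 colors are needed.
2 colors suffice: color 1 → {v4, v7, v8, v9}; color 2 → {v1, v2, v3, v5, v6, v10}. No two adjacent vertices share a color.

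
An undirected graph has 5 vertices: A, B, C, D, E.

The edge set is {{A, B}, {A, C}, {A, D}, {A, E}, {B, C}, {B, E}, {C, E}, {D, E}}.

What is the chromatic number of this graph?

4

A, B, C, E are mutually adjacent (a clique of size 4), so at least 4 colors are needed.
4 colors suffice: color red → {E}; color blue → {A}; color green → {B, D}; color yellow → {C}. No two adjacent vertices share a color.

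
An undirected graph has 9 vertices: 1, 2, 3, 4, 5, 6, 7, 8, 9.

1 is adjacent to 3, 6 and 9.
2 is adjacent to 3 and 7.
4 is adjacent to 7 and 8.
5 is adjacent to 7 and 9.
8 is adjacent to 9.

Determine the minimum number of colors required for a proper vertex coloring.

3

The cycle 5-7-4-8-9-5 has odd length 5, so it cannot be 2-colored; at least 3 colors are needed.
A valid assignment using 3 colors: 1=a, 2=c, 3=b, 4=b, 5=c, 6=b, 7=a, 8=a, 9=b. Every edge joins two different colors.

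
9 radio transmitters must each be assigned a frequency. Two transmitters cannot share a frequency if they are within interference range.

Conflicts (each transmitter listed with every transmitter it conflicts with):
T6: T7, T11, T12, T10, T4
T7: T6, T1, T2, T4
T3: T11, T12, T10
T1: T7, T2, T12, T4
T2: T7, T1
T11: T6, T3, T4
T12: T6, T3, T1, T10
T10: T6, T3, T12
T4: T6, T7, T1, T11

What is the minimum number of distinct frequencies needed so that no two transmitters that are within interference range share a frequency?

3

T6, T7, T4 all conflict with each other, so at least 3 frequencies are needed.
A valid assignment using 3 frequencies: T6=1, T7=2, T3=1, T1=1, T2=3, T11=2, T12=2, T10=3, T4=3. No two conflicting transmitters share a frequency.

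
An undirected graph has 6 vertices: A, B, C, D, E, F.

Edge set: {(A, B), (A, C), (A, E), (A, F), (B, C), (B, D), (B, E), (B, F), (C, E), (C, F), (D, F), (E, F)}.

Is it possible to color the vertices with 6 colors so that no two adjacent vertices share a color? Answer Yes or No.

The chromatic number is 5. A, B, C, E, F are mutually adjacent (a clique of size 5), so at least 5 colors are needed.
5 colors suffice: color 1 → {F}; color 2 → {B}; color 3 → {D, E}; color 4 → {C}; color 5 → {A}.
Since 6 ≥ 5, a proper 6-coloring certainly exists.

Yes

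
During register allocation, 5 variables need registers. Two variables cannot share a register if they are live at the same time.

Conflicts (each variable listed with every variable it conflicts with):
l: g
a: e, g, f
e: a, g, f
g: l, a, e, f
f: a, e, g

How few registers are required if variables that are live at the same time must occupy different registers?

4

a, e, g, f are mutually in conflict, so at least 4 registers are needed.
Using 4 registers: l=2, a=4, e=3, g=1, f=2. Each listed conflict is separated.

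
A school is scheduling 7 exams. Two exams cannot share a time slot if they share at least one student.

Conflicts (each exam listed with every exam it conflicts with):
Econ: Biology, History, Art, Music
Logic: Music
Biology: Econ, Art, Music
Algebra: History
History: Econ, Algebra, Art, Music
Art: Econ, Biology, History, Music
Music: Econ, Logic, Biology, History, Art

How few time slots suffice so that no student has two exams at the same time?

Econ, Biology, Art, Music all conflict with each other, so at least 4 time slots are needed.
Using 4 time slots: Econ=2, Logic=2, Biology=3, Algebra=1, History=3, Art=4, Music=1. No two conflicting exams share a time slot.

4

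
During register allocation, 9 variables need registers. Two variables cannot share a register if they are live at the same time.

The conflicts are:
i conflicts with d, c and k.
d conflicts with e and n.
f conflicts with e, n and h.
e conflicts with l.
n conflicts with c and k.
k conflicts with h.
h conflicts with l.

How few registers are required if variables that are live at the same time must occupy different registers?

i and d conflict, so at least 2 registers are needed.
2 registers suffice: register 1 → {i, e, n, h}; register 2 → {d, f, c, k, l}. Each listed conflict is separated.

2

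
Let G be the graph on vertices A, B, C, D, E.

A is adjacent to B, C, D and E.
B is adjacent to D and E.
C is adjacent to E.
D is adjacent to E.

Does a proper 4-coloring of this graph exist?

The chromatic number is 4. A, B, D, E are pairwise adjacent (a clique of size 4), so at least 4 colors are needed.
One proper 4-coloring: A=1, B=3, C=3, D=4, E=2.
That is already a proper 4-coloring.

Yes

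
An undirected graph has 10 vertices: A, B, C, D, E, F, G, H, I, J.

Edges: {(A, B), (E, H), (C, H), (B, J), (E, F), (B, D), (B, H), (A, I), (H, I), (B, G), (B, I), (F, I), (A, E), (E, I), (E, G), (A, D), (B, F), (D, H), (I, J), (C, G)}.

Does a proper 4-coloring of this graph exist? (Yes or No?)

Yes

The chromatic number is 3. A, B, I are mutually adjacent, so at least 3 colors are needed.
3 colors suffice: A=green, B=red, C=red, D=blue, E=red, F=green, G=blue, H=green, I=blue, J=green.
Since 4 ≥ 3, a proper 4-coloring certainly exists.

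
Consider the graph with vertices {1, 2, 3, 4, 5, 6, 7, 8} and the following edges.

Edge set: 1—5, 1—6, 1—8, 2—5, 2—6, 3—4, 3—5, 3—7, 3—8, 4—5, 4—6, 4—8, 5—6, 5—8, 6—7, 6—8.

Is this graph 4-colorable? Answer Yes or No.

Yes

The chromatic number is 4. 3, 4, 5, 8 form a clique, so at least 4 colors are needed.
One proper 4-coloring: 1=d, 2=c, 3=a, 4=d, 5=b, 6=a, 7=b, 8=c.
That is already a proper 4-coloring.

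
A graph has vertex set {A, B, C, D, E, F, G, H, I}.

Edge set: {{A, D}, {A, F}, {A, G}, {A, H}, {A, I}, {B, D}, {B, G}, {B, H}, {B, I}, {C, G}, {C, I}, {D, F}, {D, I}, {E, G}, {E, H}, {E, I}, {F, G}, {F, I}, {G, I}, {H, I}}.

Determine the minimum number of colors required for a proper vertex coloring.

4

A, F, G, I are pairwise adjacent (a clique of size 4), so at least 4 colors are needed.
A valid assignment using 4 colors: A=3, B=3, C=3, D=2, E=3, F=4, G=2, H=2, I=1. No two adjacent vertices share a color.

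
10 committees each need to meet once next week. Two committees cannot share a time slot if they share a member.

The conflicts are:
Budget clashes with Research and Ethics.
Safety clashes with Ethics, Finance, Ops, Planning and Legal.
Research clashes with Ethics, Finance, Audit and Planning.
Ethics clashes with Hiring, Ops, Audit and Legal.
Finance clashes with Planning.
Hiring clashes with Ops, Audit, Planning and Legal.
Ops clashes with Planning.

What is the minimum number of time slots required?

3

Research, Ethics, Audit pairwise conflict, so at least 3 time slots are needed.
3 time slots suffice: Budget=3, Safety=2, Research=2, Ethics=1, Finance=3, Hiring=2, Ops=3, Audit=3, Planning=1, Legal=3. Each listed conflict is separated.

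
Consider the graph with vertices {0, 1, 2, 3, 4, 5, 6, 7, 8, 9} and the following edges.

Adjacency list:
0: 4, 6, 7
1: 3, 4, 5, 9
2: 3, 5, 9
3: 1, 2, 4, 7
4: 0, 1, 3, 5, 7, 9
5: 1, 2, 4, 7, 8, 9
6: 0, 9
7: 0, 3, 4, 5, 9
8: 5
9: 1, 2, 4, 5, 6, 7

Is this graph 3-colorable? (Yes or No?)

4, 5, 7, 9 are mutually adjacent (a clique of size 4), so at least 4 colors are needed.
So 3 colors are not enough.

No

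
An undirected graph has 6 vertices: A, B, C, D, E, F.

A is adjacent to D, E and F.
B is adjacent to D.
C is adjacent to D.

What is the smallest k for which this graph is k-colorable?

2

A and E are adjacent, so at least 2 colors are needed.
One proper 2-coloring: A=2, B=2, C=2, D=1, E=1, F=1. No two adjacent vertices share a color.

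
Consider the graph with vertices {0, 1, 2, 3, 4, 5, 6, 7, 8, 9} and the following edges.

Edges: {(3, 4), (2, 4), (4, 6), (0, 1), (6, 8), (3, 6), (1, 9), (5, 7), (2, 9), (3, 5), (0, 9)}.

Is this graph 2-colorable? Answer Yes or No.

No

3, 4, 6 are mutually adjacent, so at least 3 colors are needed.
So 2 colors are not enough.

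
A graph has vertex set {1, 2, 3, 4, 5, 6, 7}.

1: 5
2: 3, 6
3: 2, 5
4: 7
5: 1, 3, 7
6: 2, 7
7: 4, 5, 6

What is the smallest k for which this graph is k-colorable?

3

The cycle 2-3-5-7-6-2 has odd length 5, so it cannot be 2-colored; at least 3 colors are needed.
A valid assignment using 3 colors: 1=blue, 2=green, 3=blue, 4=red, 5=red, 6=red, 7=blue. Each edge has distinct colors on its endpoints.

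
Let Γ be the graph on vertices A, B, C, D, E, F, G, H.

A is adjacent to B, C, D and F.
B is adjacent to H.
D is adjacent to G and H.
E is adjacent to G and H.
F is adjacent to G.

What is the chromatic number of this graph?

B and H are adjacent, so at least 2 colors are needed.
A valid assignment using 2 colors: A=1, B=2, C=2, D=2, E=2, F=2, G=1, H=1. Every edge joins two different colors.

2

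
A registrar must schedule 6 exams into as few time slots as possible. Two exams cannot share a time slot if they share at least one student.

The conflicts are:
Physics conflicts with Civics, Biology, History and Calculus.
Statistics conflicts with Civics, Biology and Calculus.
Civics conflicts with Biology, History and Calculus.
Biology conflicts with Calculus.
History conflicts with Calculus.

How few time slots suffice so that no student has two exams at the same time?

Statistics, Civics, Biology, Calculus pairwise conflict, so at least 4 time slots are needed.
4 time slots suffice: Physics=4, Statistics=4, Civics=2, Biology=3, History=3, Calculus=1. No two conflicting exams share a time slot.

4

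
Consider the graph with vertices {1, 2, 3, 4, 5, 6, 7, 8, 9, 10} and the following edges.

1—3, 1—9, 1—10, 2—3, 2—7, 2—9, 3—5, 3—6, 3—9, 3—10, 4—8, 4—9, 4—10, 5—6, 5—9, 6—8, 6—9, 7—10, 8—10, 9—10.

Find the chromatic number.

4

1, 3, 9, 10 form a clique, so at least 4 colors are needed.
4 colors suffice: color red → {7, 8, 9}; color blue → {2, 6, 10}; color green → {3, 4}; color yellow → {1, 5}. Every edge joins two different colors.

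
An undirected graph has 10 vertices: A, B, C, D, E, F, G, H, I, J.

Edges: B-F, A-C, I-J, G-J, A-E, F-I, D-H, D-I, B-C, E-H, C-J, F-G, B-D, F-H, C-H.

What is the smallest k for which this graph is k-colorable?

The cycle D-I-J-C-B-D has odd length 5, so it cannot be 2-colored; at least 3 colors are needed.
3 colors suffice: A=2, B=2, C=1, D=1, E=1, F=1, G=3, H=2, I=3, J=2. No two adjacent vertices share a color.

3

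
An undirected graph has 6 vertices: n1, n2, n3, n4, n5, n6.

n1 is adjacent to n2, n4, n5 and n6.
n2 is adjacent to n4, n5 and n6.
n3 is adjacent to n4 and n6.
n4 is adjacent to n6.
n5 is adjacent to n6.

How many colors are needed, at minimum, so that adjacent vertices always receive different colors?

4

n1, n2, n5, n6 form a clique, so at least 4 colors are needed.
4 colors suffice: color 1 → {n6}; color 2 → {n2, n3}; color 3 → {n4, n5}; color 4 → {n1}. No two adjacent vertices share a color.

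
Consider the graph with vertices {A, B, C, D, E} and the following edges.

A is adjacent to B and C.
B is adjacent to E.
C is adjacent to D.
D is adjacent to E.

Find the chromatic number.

The cycle C-A-B-E-D-C has odd length 5, so it cannot be 2-colored; at least 3 colors are needed.
3 colors suffice: color 1 → {B, C}; color 2 → {A, E}; color 3 → {D}. No two adjacent vertices share a color.

3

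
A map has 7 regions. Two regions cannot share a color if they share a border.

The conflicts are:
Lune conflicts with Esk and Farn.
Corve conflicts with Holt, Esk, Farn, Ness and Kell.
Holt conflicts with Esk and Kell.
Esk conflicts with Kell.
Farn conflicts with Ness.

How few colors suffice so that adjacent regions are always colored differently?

4

Corve, Holt, Esk, Kell all conflict with each other, so at least 4 colors are needed.
4 colors suffice: color 1 → {Lune, Corve}; color 2 → {Esk, Farn}; color 3 → {Ness, Kell}; color 4 → {Holt}. Each listed conflict is separated.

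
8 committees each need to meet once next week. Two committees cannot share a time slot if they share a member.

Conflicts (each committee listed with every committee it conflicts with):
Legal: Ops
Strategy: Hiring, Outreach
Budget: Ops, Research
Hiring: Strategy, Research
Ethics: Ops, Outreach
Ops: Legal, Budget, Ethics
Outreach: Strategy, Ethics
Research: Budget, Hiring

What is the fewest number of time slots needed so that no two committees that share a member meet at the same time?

The cycle Outreach-Ethics-Ops-Budget-Research-Hiring-Strategy-Outreach has odd length 7, so it cannot be 2-colored; at least 3 time slots are needed.
Using 3 time slots: Legal=2, Strategy=2, Budget=2, Hiring=1, Ethics=2, Ops=1, Outreach=1, Research=3. Each listed conflict is separated.

3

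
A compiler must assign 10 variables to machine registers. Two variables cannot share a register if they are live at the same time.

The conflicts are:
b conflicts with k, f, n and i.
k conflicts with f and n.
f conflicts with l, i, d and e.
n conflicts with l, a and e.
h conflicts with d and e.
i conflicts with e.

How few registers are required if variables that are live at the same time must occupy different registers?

f, i, e all conflict with each other, so at least 3 registers are needed.
3 registers suffice: register 1 → {f, n, h}; register 2 → {b, l, a, d, e}; register 3 → {k, i}. Every pair that conflicts lands in different registers.

3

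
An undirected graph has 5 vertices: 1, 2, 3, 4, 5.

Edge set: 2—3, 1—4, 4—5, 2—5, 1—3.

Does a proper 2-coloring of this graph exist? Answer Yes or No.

No

The cycle 5-2-3-1-4-5 has odd length 5, so it cannot be 2-colored; at least 3 colors are needed.
So 2 colors are not enough.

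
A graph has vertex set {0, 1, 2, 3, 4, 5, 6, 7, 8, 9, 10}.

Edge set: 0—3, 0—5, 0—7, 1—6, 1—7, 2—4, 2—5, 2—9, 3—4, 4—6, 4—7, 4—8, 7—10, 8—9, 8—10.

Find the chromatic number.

3

The cycle 4-2-5-0-7-4 has odd length 5, so it cannot be 2-colored; at least 3 colors are needed.
A valid assignment using 3 colors: 0=a, 1=a, 2=b, 3=b, 4=a, 5=c, 6=b, 7=b, 8=b, 9=a, 10=a. Every edge joins two different colors.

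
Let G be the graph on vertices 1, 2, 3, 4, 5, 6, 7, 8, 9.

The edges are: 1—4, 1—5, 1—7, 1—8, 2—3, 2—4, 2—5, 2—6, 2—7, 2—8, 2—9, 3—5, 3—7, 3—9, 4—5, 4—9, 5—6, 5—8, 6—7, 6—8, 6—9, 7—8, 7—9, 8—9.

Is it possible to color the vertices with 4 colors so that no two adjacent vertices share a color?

2, 6, 7, 8, 9 form a clique, so at least 5 colors are needed.
So 4 colors are not enough.

No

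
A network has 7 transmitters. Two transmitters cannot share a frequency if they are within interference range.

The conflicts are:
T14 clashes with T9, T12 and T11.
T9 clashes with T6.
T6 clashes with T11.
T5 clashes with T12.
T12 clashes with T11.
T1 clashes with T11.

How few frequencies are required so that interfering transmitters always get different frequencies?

3

T14, T12, T11 pairwise conflict, so at least 3 frequencies are needed.
3 frequencies suffice: frequency 1 → {T9, T5, T11}; frequency 2 → {T6, T12, T1}; frequency 3 → {T14}. Each listed conflict is separated.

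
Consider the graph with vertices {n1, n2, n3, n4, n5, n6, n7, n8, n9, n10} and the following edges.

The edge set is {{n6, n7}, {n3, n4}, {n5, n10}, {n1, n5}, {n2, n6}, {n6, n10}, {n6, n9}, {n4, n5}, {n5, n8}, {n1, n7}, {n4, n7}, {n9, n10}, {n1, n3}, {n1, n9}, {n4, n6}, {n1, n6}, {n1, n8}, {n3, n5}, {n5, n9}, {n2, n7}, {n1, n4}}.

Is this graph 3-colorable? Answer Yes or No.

n1, n4, n6, n7 are mutually adjacent (a clique of size 4), so at least 4 colors are needed.
So 3 colors are not enough.

No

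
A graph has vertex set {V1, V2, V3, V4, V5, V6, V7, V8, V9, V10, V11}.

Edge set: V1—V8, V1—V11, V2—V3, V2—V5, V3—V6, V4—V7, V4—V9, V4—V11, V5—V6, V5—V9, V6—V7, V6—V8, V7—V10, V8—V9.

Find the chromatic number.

The cycle V9-V4-V11-V1-V8-V9 has odd length 5, so it cannot be 2-colored; at least 3 colors are needed.
3 colors suffice: V1=red, V2=red, V3=blue, V4=red, V5=blue, V6=red, V7=blue, V8=blue, V9=green, V10=red, V11=blue. Each edge has distinct colors on its endpoints.

3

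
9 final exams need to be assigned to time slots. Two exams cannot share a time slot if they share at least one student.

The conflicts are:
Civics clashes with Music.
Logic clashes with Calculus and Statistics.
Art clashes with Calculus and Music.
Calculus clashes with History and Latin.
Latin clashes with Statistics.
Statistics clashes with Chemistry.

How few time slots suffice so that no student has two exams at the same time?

Logic and Statistics conflict, so at least 2 time slots are needed.
2 time slots suffice: time slot 1 → {Calculus, Music, Statistics}; time slot 2 → {Civics, Logic, Art, History, Latin, Chemistry}. Every pair that conflicts lands in different time slots.

2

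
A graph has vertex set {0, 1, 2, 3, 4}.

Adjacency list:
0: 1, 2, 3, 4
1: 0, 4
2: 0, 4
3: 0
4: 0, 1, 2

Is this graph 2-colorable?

No

0, 2, 4 form a triangle, so at least 3 colors are needed.
So 2 colors are not enough.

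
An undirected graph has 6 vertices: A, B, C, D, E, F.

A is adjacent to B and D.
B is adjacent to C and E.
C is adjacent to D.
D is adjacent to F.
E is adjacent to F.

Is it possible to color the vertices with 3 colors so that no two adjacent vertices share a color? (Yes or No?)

Yes

The chromatic number is 3. The cycle C-D-F-E-B-C has odd length 5, so it cannot be 2-colored; at least 3 colors are needed.
3 colors suffice: color red → {B, D}; color blue → {A, C, F}; color green → {E}.
That is already a proper 3-coloring.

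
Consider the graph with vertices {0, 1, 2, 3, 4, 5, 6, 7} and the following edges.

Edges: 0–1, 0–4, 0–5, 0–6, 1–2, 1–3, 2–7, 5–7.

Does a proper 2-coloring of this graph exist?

The cycle 7-2-1-0-5-7 has odd length 5, so it cannot be 2-colored; at least 3 colors are needed.
So 2 colors are not enough.

No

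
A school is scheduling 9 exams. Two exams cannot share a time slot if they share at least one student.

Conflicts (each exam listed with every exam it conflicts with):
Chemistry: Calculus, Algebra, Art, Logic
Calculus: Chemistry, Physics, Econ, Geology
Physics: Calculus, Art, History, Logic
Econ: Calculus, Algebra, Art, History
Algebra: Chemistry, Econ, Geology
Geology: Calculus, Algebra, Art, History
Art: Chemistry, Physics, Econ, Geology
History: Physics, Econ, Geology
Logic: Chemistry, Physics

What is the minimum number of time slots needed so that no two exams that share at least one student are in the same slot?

2

Algebra and Geology conflict, so at least 2 time slots are needed.
A valid assignment using 2 time slots: Chemistry=2, Calculus=1, Physics=2, Econ=2, Algebra=1, Geology=2, Art=1, History=1, Logic=1. No two conflicting exams share a time slot.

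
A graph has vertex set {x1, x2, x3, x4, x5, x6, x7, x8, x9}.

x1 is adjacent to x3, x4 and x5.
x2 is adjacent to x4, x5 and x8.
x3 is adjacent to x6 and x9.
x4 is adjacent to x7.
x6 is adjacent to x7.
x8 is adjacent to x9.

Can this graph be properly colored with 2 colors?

The cycle x6-x3-x1-x4-x7-x6 has odd length 5, so it cannot be 2-colored; at least 3 colors are needed.
So 2 colors are not enough.

No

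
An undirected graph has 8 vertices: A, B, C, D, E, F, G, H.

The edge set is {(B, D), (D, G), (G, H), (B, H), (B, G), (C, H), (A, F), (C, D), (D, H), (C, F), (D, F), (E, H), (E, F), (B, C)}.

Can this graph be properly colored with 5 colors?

The chromatic number is 4. B, D, G, H are pairwise adjacent (a clique of size 4), so at least 4 colors are needed.
4 colors suffice: color 1 → {F, H}; color 2 → {A, D, E}; color 3 → {B}; color 4 → {C, G}.
Since 5 ≥ 4, a proper 5-coloring certainly exists.

Yes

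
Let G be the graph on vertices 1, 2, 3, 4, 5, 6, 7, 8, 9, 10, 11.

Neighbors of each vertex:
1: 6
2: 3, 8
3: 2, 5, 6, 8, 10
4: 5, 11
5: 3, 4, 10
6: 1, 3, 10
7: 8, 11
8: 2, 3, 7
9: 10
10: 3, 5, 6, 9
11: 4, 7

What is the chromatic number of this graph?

3

2, 3, 8 form a triangle, so at least 3 colors are needed.
3 colors suffice: color a → {1, 3, 4, 7, 9}; color b → {8, 10, 11}; color c → {2, 5, 6}. Each edge has distinct colors on its endpoints.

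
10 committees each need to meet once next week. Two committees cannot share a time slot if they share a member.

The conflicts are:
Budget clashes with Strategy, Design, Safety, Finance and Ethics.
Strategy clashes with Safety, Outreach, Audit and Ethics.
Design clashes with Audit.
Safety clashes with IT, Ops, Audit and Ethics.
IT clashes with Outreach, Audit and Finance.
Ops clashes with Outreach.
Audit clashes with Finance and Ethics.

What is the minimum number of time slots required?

4

Budget, Strategy, Safety, Ethics pairwise conflict, so at least 4 time slots are needed.
4 time slots suffice: time slot 1 → {Budget, Outreach, Audit}; time slot 2 → {Design, Safety, Finance}; time slot 3 → {Strategy, IT, Ops}; time slot 4 → {Ethics}. No two conflicting committees share a time slot.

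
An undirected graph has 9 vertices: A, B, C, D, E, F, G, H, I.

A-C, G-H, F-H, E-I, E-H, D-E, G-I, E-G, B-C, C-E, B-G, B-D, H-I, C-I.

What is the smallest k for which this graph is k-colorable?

4

E, G, H, I are mutually adjacent (a clique of size 4), so at least 4 colors are needed.
A valid assignment using 4 colors: A=red, B=red, C=green, D=blue, E=red, F=red, G=yellow, H=green, I=blue. Each edge has distinct colors on its endpoints.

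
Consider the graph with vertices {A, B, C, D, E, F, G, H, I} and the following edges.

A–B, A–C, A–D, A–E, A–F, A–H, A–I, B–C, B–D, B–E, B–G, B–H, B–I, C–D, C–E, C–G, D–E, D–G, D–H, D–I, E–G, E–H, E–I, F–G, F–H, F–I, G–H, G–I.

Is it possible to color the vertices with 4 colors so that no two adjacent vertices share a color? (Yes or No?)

B, D, E, G, H form a clique, so at least 5 colors are needed.
So 4 colors are not enough.

No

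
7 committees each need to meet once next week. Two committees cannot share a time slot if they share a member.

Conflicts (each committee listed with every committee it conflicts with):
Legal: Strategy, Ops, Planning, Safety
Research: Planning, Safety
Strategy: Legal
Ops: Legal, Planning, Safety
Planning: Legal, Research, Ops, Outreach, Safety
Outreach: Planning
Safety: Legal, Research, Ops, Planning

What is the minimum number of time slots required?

Legal, Ops, Planning, Safety are mutually in conflict, so at least 4 time slots are needed.
4 time slots suffice: Legal=2, Research=2, Strategy=1, Ops=4, Planning=1, Outreach=2, Safety=3. Every pair that conflicts lands in different time slots.

4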